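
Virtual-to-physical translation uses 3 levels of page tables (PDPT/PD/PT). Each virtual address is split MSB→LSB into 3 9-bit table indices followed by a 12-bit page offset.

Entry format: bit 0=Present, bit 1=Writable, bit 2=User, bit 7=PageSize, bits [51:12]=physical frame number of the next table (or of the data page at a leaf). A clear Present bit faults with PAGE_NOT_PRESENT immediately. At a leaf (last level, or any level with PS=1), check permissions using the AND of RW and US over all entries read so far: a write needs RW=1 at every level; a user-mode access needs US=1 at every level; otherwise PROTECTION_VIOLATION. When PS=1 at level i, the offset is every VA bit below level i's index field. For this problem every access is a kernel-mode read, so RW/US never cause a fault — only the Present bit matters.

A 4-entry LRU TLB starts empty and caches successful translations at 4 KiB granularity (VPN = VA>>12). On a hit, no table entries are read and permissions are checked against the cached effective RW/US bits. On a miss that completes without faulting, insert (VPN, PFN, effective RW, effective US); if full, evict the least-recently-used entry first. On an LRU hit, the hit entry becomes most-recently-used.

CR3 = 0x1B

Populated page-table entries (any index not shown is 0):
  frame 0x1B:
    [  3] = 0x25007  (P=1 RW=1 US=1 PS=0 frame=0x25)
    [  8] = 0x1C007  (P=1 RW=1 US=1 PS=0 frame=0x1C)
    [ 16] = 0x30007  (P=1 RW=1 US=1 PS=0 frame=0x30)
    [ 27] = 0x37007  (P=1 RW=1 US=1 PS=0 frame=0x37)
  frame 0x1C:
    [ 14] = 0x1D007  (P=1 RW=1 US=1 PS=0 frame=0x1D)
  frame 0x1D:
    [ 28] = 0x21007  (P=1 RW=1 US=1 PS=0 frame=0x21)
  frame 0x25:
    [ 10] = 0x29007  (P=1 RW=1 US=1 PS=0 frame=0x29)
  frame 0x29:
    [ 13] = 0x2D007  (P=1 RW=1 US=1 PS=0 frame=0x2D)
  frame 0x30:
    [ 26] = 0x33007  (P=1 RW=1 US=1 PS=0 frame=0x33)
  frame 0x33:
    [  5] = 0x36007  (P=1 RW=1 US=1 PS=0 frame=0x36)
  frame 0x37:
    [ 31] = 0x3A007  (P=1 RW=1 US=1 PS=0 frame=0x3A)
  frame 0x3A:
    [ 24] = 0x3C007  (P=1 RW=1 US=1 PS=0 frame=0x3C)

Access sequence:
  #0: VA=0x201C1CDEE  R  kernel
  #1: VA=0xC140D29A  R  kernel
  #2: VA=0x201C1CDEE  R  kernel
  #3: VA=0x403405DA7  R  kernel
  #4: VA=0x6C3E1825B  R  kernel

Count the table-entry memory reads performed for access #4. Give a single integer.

Per-access translation:
#0 VA=0x201C1CDEE (r,kernel):
  L0 @0x1B[8] → 0x1C007  P=1,RW=1,US=1,PS=0
  L1 @0x1C[14] → 0x1D007  P=1,RW=1,US=1,PS=0
  L2 @0x1D[28] → 0x21007  P=1,RW=1,US=1,PS=0
  ✓ 0x21DEE  — 3 lookups
#1 VA=0xC140D29A (r,kernel):
  L0 @0x1B[3] → 0x25007  P=1,RW=1,US=1,PS=0
  L1 @0x25[10] → 0x29007  P=1,RW=1,US=1,PS=0
  L2 @0x29[13] → 0x2D007  P=1,RW=1,US=1,PS=0
  ✓ 0x2D29A  — 3 lookups
#2 VA=0x201C1CDEE (r,kernel):
  TLB hit vpn=0x201C1C → PA=0x21DEE
#3 VA=0x403405DA7 (r,kernel):
  L0 @0x1B[16] → 0x30007  P=1,RW=1,US=1,PS=0
  L1 @0x30[26] → 0x33007  P=1,RW=1,US=1,PS=0
  L2 @0x33[5] → 0x36007  P=1,RW=1,US=1,PS=0
  ✓ 0x36DA7  — 3 lookups
#4 VA=0x6C3E1825B (r,kernel):
  L0 @0x1B[27] → 0x37007  P=1,RW=1,US=1,PS=0
  L1 @0x37[31] → 0x3A007  P=1,RW=1,US=1,PS=0
  L2 @0x3A[24] → 0x3C007  P=1,RW=1,US=1,PS=0
  ✓ 0x3C25B  — 3 lookups

Entries read for #4: 3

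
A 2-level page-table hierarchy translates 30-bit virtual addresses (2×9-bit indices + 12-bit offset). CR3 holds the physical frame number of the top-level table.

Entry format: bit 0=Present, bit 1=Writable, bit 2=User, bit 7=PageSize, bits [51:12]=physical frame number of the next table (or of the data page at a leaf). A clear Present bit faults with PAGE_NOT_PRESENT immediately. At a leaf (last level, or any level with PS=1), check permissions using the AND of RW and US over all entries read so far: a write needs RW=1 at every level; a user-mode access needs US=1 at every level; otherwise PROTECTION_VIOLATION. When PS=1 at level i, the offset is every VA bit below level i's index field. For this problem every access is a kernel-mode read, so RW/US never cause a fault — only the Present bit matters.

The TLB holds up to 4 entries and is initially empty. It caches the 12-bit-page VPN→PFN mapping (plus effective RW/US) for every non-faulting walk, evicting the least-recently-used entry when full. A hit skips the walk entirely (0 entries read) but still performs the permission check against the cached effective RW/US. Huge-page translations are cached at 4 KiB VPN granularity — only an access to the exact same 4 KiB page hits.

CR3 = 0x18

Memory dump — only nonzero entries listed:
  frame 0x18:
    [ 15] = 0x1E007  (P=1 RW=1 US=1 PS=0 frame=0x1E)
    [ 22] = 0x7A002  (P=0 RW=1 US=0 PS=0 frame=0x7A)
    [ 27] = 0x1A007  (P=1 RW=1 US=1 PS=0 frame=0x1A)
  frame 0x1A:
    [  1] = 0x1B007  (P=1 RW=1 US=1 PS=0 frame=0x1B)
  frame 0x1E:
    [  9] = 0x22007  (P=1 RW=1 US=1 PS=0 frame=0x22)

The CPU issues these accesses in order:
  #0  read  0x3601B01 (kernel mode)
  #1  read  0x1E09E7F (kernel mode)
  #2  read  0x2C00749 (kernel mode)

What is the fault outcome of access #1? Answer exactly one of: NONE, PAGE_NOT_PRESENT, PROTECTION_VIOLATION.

Walk each access:
#0 VA=0x3601B01 (r,kernel):
  L0: frame=0x18 idx=27 entry=0x1A007 [P=1 RW=1 US=1 PS=0]
  L1: frame=0x1A idx=1 entry=0x1B007 [P=1 RW=1 US=1 PS=0]
  ✓ 0x1BB01  — 2 lookups
#1 VA=0x1E09E7F (r,kernel):
  L0: frame=0x18 idx=15 entry=0x1E007 [P=1 RW=1 US=1 PS=0]
  L1: frame=0x1E idx=9 entry=0x22007 [P=1 RW=1 US=1 PS=0]
  ✓ 0x22E7F  — 2 lookups
#2 VA=0x2C00749 (r,kernel):
  L0: frame=0x18 idx=22 entry=0x7A002 [P=0 RW=1 US=0 PS=0]
  ✗ PAGE_NOT_PRESENT  [1 reads]

Access #1 fault: NONE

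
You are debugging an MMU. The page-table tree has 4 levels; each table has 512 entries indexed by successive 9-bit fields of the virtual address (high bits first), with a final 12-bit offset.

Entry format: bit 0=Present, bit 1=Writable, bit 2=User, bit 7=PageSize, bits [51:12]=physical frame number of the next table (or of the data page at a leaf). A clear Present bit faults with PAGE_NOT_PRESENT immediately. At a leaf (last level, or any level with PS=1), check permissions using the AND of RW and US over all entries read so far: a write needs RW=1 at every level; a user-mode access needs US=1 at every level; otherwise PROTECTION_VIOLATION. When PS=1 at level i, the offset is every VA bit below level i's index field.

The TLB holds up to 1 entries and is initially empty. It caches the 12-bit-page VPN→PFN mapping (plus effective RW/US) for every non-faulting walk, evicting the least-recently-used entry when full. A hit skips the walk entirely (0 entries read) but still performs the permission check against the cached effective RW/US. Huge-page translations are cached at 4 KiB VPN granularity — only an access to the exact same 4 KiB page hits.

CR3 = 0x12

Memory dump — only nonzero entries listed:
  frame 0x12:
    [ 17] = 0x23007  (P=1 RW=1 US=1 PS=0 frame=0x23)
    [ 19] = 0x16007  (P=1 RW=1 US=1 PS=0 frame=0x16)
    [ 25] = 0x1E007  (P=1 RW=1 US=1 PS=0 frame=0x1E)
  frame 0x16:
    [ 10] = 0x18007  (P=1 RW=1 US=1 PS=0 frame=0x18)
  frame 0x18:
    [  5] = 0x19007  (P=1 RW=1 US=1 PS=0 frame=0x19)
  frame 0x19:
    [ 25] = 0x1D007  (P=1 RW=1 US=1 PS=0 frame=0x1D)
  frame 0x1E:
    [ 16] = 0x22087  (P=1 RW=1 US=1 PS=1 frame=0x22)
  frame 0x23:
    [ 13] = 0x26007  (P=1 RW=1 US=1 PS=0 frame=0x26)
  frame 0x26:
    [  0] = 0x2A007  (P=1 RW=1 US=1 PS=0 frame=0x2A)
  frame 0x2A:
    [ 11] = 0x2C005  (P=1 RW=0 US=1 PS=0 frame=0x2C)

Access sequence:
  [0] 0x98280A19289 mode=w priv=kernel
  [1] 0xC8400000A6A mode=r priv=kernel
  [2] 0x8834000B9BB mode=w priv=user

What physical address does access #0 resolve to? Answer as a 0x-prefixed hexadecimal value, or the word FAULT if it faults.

Per-access translation:
#0 VA=0x98280A19289 (w,kernel):
  lvl0: tbl 0x12, slot 19 ⇒ 0x16007 (P1/RW1/US1/PS0)
  lvl1: tbl 0x16, slot 10 ⇒ 0x18007 (P1/RW1/US1/PS0)
  lvl2: tbl 0x18, slot 5 ⇒ 0x19007 (P1/RW1/US1/PS0)
  lvl3: tbl 0x19, slot 25 ⇒ 0x1D007 (P1/RW1/US1/PS0)
  ⇒ phys 0x1D289  [4 reads]
#1 VA=0xC8400000A6A (r,kernel):
  lvl0: tbl 0x12, slot 25 ⇒ 0x1E007 (P1/RW1/US1/PS0)
  lvl1: tbl 0x1E, slot 16 ⇒ 0x22087 (P1/RW1/US1/PS1)
  ⇒ phys 0x22A6A (huge @L1)  [2 reads]
#2 VA=0x8834000B9BB (w,user):
  lvl0: tbl 0x12, slot 17 ⇒ 0x23007 (P1/RW1/US1/PS0)
  lvl1: tbl 0x23, slot 13 ⇒ 0x26007 (P1/RW1/US1/PS0)
  lvl2: tbl 0x26, slot 0 ⇒ 0x2A007 (P1/RW1/US1/PS0)
  lvl3: tbl 0x2A, slot 11 ⇒ 0x2C005 (P1/RW0/US1/PS0)
  → PROTECTION_VIOLATION  (4 entries read)

Access #0 PA: 0x1D289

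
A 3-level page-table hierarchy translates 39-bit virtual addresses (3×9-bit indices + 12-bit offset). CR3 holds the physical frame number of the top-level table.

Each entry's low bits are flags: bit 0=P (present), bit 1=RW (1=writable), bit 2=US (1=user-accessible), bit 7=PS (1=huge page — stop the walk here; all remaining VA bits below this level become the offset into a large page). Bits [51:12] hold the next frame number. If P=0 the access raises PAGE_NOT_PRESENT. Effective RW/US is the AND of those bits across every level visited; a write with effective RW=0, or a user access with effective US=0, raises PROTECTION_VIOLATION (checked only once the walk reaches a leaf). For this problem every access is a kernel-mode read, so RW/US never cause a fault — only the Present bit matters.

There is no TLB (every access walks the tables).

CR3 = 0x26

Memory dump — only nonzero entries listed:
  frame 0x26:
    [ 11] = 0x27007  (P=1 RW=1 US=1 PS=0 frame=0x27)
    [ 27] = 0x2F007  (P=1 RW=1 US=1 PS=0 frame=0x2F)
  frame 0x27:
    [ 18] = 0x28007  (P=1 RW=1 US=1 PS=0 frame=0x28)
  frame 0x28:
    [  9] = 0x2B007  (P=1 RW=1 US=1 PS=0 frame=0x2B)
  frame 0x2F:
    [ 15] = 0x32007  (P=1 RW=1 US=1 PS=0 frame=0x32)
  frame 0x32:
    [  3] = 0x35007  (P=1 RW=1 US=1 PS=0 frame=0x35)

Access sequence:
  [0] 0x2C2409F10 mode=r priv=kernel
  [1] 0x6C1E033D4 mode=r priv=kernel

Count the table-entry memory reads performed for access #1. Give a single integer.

Walk each access:
#0 VA=0x2C2409F10 (r,kernel):
  [0] read 0x26 idx=11: raw=0x27007 flags P=1 W=1 U=1 S=0
  [1] read 0x27 idx=18: raw=0x28007 flags P=1 W=1 U=1 S=0
  [2] read 0x28 idx=9: raw=0x2B007 flags P=1 W=1 U=1 S=0
  → PA=0x2BF10  (3 entries read)
#1 VA=0x6C1E033D4 (r,kernel):
  [0] read 0x26 idx=27: raw=0x2F007 flags P=1 W=1 U=1 S=0
  [1] read 0x2F idx=15: raw=0x32007 flags P=1 W=1 U=1 S=0
  [2] read 0x32 idx=3: raw=0x35007 flags P=1 W=1 U=1 S=0
  → PA=0x353D4  (3 entries read)

Entries read for #1: 3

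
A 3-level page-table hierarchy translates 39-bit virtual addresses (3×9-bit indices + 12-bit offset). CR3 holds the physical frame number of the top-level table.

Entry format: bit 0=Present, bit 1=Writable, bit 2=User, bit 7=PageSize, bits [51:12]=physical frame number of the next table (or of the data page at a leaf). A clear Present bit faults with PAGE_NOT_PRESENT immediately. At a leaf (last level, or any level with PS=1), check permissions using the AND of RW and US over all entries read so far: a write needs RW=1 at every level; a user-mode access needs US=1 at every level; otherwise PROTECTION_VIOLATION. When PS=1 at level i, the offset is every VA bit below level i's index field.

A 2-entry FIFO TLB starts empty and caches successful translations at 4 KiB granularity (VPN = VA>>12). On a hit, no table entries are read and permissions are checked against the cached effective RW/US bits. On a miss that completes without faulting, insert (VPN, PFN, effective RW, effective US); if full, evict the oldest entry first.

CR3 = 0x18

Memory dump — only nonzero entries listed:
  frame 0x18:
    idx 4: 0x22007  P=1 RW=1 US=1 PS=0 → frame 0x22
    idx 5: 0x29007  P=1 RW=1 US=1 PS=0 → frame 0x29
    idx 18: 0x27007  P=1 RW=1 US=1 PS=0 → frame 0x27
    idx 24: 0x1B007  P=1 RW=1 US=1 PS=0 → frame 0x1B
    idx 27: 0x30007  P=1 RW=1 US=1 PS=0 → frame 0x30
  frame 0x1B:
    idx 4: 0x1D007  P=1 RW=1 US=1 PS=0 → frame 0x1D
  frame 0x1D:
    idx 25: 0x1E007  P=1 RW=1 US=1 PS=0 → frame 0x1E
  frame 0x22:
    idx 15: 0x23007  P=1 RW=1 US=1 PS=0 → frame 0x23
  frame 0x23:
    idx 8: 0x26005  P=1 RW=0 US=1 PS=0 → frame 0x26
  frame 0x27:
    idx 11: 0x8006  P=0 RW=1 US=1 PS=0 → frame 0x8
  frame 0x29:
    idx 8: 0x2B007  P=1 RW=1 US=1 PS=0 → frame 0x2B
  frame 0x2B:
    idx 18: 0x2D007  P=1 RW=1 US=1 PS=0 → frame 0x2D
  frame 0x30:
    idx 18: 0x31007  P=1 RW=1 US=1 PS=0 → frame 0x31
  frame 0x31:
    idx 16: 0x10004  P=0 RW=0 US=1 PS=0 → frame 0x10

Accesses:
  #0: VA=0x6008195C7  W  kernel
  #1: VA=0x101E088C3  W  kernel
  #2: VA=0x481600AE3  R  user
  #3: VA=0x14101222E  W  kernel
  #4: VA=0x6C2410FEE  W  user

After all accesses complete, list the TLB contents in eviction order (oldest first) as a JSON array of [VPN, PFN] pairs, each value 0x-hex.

Per-access translation:
#0 VA=0x6008195C7 (w,kernel):
  L0 @0x18[24] → 0x1B007  P=1,RW=1,US=1,PS=0
  L1 @0x1B[4] → 0x1D007  P=1,RW=1,US=1,PS=0
  L2 @0x1D[25] → 0x1E007  P=1,RW=1,US=1,PS=0
  ✓ 0x1E5C7  — 3 lookups
#1 VA=0x101E088C3 (w,kernel):
  L0 @0x18[4] → 0x22007  P=1,RW=1,US=1,PS=0
  L1 @0x22[15] → 0x23007  P=1,RW=1,US=1,PS=0
  L2 @0x23[8] → 0x26005  P=1,RW=0,US=1,PS=0
  ✗ PROTECTION_VIOLATION  [3 reads]
#2 VA=0x481600AE3 (r,user):
  L0 @0x18[18] → 0x27007  P=1,RW=1,US=1,PS=0
  L1 @0x27[11] → 0x8006  P=0,RW=1,US=1,PS=0
  ✗ PAGE_NOT_PRESENT  [2 reads]
#3 VA=0x14101222E (w,kernel):
  L0 @0x18[5] → 0x29007  P=1,RW=1,US=1,PS=0
  L1 @0x29[8] → 0x2B007  P=1,RW=1,US=1,PS=0
  L2 @0x2B[18] → 0x2D007  P=1,RW=1,US=1,PS=0
  ✓ 0x2D22E  — 3 lookups
#4 VA=0x6C2410FEE (w,user):
  L0 @0x18[27] → 0x30007  P=1,RW=1,US=1,PS=0
  L1 @0x30[18] → 0x31007  P=1,RW=1,US=1,PS=0
  L2 @0x31[16] → 0x10004  P=0,RW=0,US=1,PS=0
  ✗ PAGE_NOT_PRESENT  [3 reads]

TLB: [["0x600819", "0x1E"], ["0x141012", "0x2D"]]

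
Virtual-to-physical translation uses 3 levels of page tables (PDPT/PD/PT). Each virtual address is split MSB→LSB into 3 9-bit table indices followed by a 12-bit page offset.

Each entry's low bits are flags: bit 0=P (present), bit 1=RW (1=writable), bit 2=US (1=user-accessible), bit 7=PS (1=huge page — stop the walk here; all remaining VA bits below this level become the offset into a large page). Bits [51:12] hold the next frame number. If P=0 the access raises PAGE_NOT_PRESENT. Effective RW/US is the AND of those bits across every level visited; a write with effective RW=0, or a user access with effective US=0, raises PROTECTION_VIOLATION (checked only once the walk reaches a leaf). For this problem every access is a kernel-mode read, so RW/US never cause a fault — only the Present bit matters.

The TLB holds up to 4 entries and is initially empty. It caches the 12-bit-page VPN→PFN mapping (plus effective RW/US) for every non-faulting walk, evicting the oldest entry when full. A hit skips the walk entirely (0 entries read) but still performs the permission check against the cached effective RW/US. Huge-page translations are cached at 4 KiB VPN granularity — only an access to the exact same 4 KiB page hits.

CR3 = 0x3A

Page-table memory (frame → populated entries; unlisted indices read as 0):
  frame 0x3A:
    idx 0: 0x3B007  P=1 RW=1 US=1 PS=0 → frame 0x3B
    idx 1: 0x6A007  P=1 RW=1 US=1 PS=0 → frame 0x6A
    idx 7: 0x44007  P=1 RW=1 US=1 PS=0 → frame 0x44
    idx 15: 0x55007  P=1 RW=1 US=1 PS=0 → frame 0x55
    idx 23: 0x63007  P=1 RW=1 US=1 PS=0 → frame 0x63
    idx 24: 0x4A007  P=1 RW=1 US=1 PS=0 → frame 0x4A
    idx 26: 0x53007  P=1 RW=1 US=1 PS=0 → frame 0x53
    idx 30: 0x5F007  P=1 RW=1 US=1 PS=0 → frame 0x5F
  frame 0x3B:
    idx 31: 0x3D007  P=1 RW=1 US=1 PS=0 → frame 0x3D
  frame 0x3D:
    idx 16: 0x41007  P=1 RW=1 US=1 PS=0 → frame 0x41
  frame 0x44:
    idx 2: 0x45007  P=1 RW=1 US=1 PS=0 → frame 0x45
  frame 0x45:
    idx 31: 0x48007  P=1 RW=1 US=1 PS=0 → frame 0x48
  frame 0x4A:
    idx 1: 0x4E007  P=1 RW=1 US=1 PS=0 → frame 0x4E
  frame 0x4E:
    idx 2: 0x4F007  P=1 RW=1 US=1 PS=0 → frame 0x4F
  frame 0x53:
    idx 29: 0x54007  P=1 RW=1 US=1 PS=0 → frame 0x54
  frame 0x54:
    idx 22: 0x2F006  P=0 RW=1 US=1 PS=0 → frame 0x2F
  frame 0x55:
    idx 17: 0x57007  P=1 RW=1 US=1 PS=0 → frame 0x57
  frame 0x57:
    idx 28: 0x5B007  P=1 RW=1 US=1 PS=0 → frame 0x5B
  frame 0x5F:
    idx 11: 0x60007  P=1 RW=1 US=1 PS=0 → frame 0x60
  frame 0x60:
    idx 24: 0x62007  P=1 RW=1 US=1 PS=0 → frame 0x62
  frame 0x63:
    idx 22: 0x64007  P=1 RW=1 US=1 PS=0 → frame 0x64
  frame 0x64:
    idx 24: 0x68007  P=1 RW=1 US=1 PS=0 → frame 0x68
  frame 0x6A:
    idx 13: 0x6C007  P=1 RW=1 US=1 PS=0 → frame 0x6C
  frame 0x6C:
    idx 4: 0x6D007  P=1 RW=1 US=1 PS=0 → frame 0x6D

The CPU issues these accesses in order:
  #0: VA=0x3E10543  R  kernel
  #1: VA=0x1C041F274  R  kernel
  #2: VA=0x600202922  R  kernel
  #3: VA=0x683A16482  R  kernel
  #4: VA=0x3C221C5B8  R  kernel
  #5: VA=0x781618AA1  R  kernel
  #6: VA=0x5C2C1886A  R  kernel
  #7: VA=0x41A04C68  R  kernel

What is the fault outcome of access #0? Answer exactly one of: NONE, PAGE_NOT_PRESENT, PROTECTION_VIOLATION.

Trace:
#0 VA=0x3E10543 (r,kernel):
  L0: frame=0x3A idx=0 entry=0x3B007 [P=1 RW=1 US=1 PS=0]
  L1: frame=0x3B idx=31 entry=0x3D007 [P=1 RW=1 US=1 PS=0]
  L2: frame=0x3D idx=16 entry=0x41007 [P=1 RW=1 US=1 PS=0]
  ✓ 0x41543  — 3 lookups
#1 VA=0x1C041F274 (r,kernel):
  L0: frame=0x3A idx=7 entry=0x44007 [P=1 RW=1 US=1 PS=0]
  L1: frame=0x44 idx=2 entry=0x45007 [P=1 RW=1 US=1 PS=0]
  L2: frame=0x45 idx=31 entry=0x48007 [P=1 RW=1 US=1 PS=0]
  ✓ 0x48274  — 3 lookups
#2 VA=0x600202922 (r,kernel):
  L0: frame=0x3A idx=24 entry=0x4A007 [P=1 RW=1 US=1 PS=0]
  L1: frame=0x4A idx=1 entry=0x4E007 [P=1 RW=1 US=1 PS=0]
  L2: frame=0x4E idx=2 entry=0x4F007 [P=1 RW=1 US=1 PS=0]
  ✓ 0x4F922  — 3 lookups
#3 VA=0x683A16482 (r,kernel):
  L0: frame=0x3A idx=26 entry=0x53007 [P=1 RW=1 US=1 PS=0]
  L1: frame=0x53 idx=29 entry=0x54007 [P=1 RW=1 US=1 PS=0]
  L2: frame=0x54 idx=22 entry=0x2F006 [P=0 RW=1 US=1 PS=0]
  → PAGE_NOT_PRESENT  (3 entries read)
#4 VA=0x3C221C5B8 (r,kernel):
  L0: frame=0x3A idx=15 entry=0x55007 [P=1 RW=1 US=1 PS=0]
  L1: frame=0x55 idx=17 entry=0x57007 [P=1 RW=1 US=1 PS=0]
  L2: frame=0x57 idx=28 entry=0x5B007 [P=1 RW=1 US=1 PS=0]
  ✓ 0x5B5B8  — 3 lookups
#5 VA=0x781618AA1 (r,kernel):
  L0: frame=0x3A idx=30 entry=0x5F007 [P=1 RW=1 US=1 PS=0]
  L1: frame=0x5F idx=11 entry=0x60007 [P=1 RW=1 US=1 PS=0]
  L2: frame=0x60 idx=24 entry=0x62007 [P=1 RW=1 US=1 PS=0]
  ✓ 0x62AA1  — 3 lookups
#6 VA=0x5C2C1886A (r,kernel):
  L0: frame=0x3A idx=23 entry=0x63007 [P=1 RW=1 US=1 PS=0]
  L1: frame=0x63 idx=22 entry=0x64007 [P=1 RW=1 US=1 PS=0]
  L2: frame=0x64 idx=24 entry=0x68007 [P=1 RW=1 US=1 PS=0]
  ✓ 0x6886A  — 3 lookups
#7 VA=0x41A04C68 (r,kernel):
  L0: frame=0x3A idx=1 entry=0x6A007 [P=1 RW=1 US=1 PS=0]
  L1: frame=0x6A idx=13 entry=0x6C007 [P=1 RW=1 US=1 PS=0]
  L2: frame=0x6C idx=4 entry=0x6D007 [P=1 RW=1 US=1 PS=0]
  ✓ 0x6DC68  — 3 lookups

Access #0 fault: NONE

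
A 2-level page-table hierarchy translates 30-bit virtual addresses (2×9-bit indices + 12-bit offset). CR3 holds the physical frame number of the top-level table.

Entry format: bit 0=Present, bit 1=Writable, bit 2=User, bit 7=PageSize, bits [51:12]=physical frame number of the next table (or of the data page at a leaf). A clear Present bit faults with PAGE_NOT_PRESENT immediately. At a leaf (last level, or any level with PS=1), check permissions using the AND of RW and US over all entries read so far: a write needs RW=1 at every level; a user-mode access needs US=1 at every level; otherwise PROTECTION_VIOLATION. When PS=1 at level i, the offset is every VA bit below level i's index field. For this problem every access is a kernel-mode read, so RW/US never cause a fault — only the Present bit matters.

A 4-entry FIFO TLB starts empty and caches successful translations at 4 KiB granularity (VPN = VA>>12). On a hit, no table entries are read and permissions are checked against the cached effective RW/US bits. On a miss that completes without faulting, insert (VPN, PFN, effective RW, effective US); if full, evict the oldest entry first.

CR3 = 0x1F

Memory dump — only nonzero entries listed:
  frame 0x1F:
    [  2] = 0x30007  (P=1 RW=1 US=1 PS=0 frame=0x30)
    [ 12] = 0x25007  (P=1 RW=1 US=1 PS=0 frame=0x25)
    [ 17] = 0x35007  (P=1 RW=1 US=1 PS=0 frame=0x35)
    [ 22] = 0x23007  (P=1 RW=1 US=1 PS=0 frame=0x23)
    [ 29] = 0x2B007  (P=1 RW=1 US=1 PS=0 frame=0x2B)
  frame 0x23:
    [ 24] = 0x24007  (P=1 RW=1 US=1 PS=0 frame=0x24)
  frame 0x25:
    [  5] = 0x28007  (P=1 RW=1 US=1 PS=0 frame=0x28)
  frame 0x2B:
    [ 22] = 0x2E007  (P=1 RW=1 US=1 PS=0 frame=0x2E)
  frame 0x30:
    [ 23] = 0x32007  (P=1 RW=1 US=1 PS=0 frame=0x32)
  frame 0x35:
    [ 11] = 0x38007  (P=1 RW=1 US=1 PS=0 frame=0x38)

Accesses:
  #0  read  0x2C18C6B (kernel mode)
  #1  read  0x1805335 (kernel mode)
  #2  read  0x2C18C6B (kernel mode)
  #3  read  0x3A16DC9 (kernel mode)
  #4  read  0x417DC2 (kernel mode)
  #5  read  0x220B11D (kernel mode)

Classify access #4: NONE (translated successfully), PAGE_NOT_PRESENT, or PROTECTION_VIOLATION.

Walk each access:
#0 VA=0x2C18C6B (r,kernel):
  L0: frame=0x1F idx=22 entry=0x23007 [P=1 RW=1 US=1 PS=0]
  L1: frame=0x23 idx=24 entry=0x24007 [P=1 RW=1 US=1 PS=0]
  → PA=0x24C6B  (2 entries read)
#1 VA=0x1805335 (r,kernel):
  L0: frame=0x1F idx=12 entry=0x25007 [P=1 RW=1 US=1 PS=0]
  L1: frame=0x25 idx=5 entry=0x28007 [P=1 RW=1 US=1 PS=0]
  → PA=0x28335  (2 entries read)
#2 VA=0x2C18C6B (r,kernel):
  TLB hit vpn=0x2C18 → PA=0x24C6B
#3 VA=0x3A16DC9 (r,kernel):
  L0: frame=0x1F idx=29 entry=0x2B007 [P=1 RW=1 US=1 PS=0]
  L1: frame=0x2B idx=22 entry=0x2E007 [P=1 RW=1 US=1 PS=0]
  → PA=0x2EDC9  (2 entries read)
#4 VA=0x417DC2 (r,kernel):
  L0: frame=0x1F idx=2 entry=0x30007 [P=1 RW=1 US=1 PS=0]
  L1: frame=0x30 idx=23 entry=0x32007 [P=1 RW=1 US=1 PS=0]
  → PA=0x32DC2  (2 entries read)
#5 VA=0x220B11D (r,kernel):
  L0: frame=0x1F idx=17 entry=0x35007 [P=1 RW=1 US=1 PS=0]
  L1: frame=0x35 idx=11 entry=0x38007 [P=1 RW=1 US=1 PS=0]
  → PA=0x3811D  (2 entries read)

Access #4 fault: NONE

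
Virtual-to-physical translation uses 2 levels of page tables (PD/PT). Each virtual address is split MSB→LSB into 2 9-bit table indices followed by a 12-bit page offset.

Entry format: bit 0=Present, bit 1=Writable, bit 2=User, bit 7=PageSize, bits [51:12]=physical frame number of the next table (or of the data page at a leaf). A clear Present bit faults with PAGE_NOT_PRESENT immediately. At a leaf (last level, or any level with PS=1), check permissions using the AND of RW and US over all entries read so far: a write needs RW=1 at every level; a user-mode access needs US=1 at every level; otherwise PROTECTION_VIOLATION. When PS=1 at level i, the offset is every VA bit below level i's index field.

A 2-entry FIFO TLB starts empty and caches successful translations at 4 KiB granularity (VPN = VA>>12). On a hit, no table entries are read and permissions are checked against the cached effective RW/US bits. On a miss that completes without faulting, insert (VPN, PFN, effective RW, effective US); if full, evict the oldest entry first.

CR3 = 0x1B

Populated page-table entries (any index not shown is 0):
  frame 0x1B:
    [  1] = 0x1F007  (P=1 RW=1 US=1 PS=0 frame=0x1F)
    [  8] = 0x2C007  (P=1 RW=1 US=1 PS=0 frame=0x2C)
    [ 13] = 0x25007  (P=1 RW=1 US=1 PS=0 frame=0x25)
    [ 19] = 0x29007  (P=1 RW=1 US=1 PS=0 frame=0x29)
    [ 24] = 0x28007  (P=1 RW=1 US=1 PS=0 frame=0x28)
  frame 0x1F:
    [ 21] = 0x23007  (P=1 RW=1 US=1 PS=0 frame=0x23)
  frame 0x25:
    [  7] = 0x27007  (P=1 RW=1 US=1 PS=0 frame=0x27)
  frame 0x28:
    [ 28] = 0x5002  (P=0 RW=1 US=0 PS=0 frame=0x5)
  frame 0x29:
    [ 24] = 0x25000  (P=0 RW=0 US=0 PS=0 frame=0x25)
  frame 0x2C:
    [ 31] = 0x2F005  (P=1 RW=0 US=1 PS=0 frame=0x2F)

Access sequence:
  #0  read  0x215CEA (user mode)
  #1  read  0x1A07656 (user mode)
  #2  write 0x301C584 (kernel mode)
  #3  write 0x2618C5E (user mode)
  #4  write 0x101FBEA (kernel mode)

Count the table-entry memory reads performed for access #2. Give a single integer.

Walk each access:
#0 VA=0x215CEA (r,user):
  L0: frame=0x1B idx=1 entry=0x1F007 [P=1 RW=1 US=1 PS=0]
  L1: frame=0x1F idx=21 entry=0x23007 [P=1 RW=1 US=1 PS=0]
  ⇒ phys 0x23CEA  [2 reads]
#1 VA=0x1A07656 (r,user):
  L0: frame=0x1B idx=13 entry=0x25007 [P=1 RW=1 US=1 PS=0]
  L1: frame=0x25 idx=7 entry=0x27007 [P=1 RW=1 US=1 PS=0]
  ⇒ phys 0x27656  [2 reads]
#2 VA=0x301C584 (w,kernel):
  L0: frame=0x1B idx=24 entry=0x28007 [P=1 RW=1 US=1 PS=0]
  L1: frame=0x28 idx=28 entry=0x5002 [P=0 RW=1 US=0 PS=0]
  ⇒ fault: PAGE_NOT_PRESENT  — 2 lookups
#3 VA=0x2618C5E (w,user):
  L0: frame=0x1B idx=19 entry=0x29007 [P=1 RW=1 US=1 PS=0]
  L1: frame=0x29 idx=24 entry=0x25000 [P=0 RW=0 US=0 PS=0]
  ⇒ fault: PAGE_NOT_PRESENT  — 2 lookups
#4 VA=0x101FBEA (w,kernel):
  L0: frame=0x1B idx=8 entry=0x2C007 [P=1 RW=1 US=1 PS=0]
  L1: frame=0x2C idx=31 entry=0x2F005 [P=1 RW=0 US=1 PS=0]
  ⇒ fault: PROTECTION_VIOLATION  — 2 lookups

Entries read for #2: 2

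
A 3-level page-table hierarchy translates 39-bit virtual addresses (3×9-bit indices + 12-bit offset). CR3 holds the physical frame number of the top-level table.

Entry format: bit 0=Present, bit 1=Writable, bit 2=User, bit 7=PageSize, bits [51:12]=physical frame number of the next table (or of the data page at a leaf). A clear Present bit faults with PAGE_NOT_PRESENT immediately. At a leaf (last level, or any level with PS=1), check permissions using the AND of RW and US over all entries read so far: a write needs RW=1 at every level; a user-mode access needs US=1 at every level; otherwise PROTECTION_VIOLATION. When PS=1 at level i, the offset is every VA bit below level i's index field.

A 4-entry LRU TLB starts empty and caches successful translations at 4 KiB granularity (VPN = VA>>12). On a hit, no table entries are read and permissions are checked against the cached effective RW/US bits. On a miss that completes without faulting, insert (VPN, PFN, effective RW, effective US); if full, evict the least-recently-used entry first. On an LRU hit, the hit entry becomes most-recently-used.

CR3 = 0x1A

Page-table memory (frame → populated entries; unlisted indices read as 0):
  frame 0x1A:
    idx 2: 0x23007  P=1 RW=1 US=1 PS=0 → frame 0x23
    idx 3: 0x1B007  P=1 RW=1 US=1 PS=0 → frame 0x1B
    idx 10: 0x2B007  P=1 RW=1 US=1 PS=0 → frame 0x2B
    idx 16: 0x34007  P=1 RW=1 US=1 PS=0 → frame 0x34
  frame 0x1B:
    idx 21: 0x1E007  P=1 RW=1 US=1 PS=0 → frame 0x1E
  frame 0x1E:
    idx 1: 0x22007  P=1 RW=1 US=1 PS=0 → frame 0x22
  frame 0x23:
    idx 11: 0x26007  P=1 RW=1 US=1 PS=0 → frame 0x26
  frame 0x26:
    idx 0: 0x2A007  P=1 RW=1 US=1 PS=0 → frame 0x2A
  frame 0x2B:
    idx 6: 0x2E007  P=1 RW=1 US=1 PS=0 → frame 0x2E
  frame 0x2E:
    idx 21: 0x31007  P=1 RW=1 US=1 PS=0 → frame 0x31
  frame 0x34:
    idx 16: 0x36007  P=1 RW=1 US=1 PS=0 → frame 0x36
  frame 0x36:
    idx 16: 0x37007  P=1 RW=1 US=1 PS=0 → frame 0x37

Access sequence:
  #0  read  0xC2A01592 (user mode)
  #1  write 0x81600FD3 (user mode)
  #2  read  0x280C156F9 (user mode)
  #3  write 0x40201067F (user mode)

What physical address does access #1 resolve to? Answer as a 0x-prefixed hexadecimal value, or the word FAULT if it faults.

Walk each access:
#0 VA=0xC2A01592 (r,user):
  [0] read 0x1A idx=3: raw=0x1B007 flags P=1 W=1 U=1 S=0
  [1] read 0x1B idx=21: raw=0x1E007 flags P=1 W=1 U=1 S=0
  [2] read 0x1E idx=1: raw=0x22007 flags P=1 W=1 U=1 S=0
  → PA=0x22592  (3 entries read)
#1 VA=0x81600FD3 (w,user):
  [0] read 0x1A idx=2: raw=0x23007 flags P=1 W=1 U=1 S=0
  [1] read 0x23 idx=11: raw=0x26007 flags P=1 W=1 U=1 S=0
  [2] read 0x26 idx=0: raw=0x2A007 flags P=1 W=1 U=1 S=0
  → PA=0x2AFD3  (3 entries read)
#2 VA=0x280C156F9 (r,user):
  [0] read 0x1A idx=10: raw=0x2B007 flags P=1 W=1 U=1 S=0
  [1] read 0x2B idx=6: raw=0x2E007 flags P=1 W=1 U=1 S=0
  [2] read 0x2E idx=21: raw=0x31007 flags P=1 W=1 U=1 S=0
  → PA=0x316F9  (3 entries read)
#3 VA=0x40201067F (w,user):
  [0] read 0x1A idx=16: raw=0x34007 flags P=1 W=1 U=1 S=0
  [1] read 0x34 idx=16: raw=0x36007 flags P=1 W=1 U=1 S=0
  [2] read 0x36 idx=16: raw=0x37007 flags P=1 W=1 U=1 S=0
  → PA=0x3767F  (3 entries read)

Access #1 PA: 0x2AFD3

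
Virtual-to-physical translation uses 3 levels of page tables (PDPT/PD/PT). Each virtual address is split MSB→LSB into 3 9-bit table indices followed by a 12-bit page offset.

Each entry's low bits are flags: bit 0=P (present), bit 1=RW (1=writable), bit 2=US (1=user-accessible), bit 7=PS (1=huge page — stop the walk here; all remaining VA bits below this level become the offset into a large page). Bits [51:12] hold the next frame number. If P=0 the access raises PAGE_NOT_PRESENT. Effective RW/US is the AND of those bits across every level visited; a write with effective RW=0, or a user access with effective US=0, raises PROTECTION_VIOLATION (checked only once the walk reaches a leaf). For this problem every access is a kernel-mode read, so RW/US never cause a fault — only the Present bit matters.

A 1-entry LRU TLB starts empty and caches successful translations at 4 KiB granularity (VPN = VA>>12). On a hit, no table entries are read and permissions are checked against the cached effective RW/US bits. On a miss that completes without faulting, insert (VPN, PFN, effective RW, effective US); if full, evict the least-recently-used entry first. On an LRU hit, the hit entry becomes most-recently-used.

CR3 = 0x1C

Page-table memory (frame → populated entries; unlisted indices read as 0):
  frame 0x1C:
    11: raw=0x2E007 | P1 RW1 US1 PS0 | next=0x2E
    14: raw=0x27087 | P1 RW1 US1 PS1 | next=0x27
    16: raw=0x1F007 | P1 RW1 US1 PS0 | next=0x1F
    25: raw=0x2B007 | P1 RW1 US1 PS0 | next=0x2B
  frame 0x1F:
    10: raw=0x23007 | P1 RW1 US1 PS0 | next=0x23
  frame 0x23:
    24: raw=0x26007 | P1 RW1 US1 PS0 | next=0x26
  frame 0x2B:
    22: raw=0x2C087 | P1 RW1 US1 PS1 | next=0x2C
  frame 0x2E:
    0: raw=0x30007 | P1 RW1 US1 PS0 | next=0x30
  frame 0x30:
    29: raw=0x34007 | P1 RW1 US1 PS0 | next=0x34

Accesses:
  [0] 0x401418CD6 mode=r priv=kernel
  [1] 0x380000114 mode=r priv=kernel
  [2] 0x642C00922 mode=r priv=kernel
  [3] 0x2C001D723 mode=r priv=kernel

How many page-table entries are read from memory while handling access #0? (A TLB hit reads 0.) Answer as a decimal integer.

Per-access translation:
#0 VA=0x401418CD6 (r,kernel):
  lvl0: tbl 0x1C, slot 16 ⇒ 0x1F007 (P1/RW1/US1/PS0)
  lvl1: tbl 0x1F, slot 10 ⇒ 0x23007 (P1/RW1/US1/PS0)
  lvl2: tbl 0x23, slot 24 ⇒ 0x26007 (P1/RW1/US1/PS0)
  → PA=0x26CD6  (3 entries read)
#1 VA=0x380000114 (r,kernel):
  lvl0: tbl 0x1C, slot 14 ⇒ 0x27087 (P1/RW1/US1/PS1)
  → PA=0x27114 (huge @L0)  (1 entries read)
#2 VA=0x642C00922 (r,kernel):
  lvl0: tbl 0x1C, slot 25 ⇒ 0x2B007 (P1/RW1/US1/PS0)
  lvl1: tbl 0x2B, slot 22 ⇒ 0x2C087 (P1/RW1/US1/PS1)
  → PA=0x2C922 (huge @L1)  (2 entries read)
#3 VA=0x2C001D723 (r,kernel):
  lvl0: tbl 0x1C, slot 11 ⇒ 0x2E007 (P1/RW1/US1/PS0)
  lvl1: tbl 0x2E, slot 0 ⇒ 0x30007 (P1/RW1/US1/PS0)
  lvl2: tbl 0x30, slot 29 ⇒ 0x34007 (P1/RW1/US1/PS0)
  → PA=0x34723  (3 entries read)

Entries read for #0: 3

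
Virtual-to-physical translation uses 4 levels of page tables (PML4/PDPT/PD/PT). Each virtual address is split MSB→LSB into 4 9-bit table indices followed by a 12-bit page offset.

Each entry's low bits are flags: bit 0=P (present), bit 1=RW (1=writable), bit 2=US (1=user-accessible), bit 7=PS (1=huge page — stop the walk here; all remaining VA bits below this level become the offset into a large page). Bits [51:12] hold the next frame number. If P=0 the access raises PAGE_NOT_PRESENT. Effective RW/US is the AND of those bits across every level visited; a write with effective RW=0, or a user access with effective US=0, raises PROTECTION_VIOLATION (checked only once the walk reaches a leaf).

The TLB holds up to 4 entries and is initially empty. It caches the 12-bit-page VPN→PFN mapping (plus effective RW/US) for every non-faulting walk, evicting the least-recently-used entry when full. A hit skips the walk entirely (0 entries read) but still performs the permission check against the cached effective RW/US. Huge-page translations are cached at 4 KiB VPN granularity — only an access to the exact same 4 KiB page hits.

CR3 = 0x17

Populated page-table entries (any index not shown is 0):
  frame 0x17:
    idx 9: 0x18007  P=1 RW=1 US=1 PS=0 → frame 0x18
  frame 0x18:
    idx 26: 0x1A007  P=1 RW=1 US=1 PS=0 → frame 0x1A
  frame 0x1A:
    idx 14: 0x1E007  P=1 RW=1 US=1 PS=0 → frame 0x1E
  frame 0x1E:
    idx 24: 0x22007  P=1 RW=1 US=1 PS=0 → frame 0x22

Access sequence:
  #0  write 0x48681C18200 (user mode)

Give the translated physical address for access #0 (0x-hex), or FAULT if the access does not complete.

Walk each access:
#0 VA=0x48681C18200 (w,user):
  lvl0: tbl 0x17, slot 9 ⇒ 0x18007 (P1/RW1/US1/PS0)
  lvl1: tbl 0x18, slot 26 ⇒ 0x1A007 (P1/RW1/US1/PS0)
  lvl2: tbl 0x1A, slot 14 ⇒ 0x1E007 (P1/RW1/US1/PS0)
  lvl3: tbl 0x1E, slot 24 ⇒ 0x22007 (P1/RW1/US1/PS0)
  → PA=0x22200  (4 entries read)

Access #0 PA: 0x22200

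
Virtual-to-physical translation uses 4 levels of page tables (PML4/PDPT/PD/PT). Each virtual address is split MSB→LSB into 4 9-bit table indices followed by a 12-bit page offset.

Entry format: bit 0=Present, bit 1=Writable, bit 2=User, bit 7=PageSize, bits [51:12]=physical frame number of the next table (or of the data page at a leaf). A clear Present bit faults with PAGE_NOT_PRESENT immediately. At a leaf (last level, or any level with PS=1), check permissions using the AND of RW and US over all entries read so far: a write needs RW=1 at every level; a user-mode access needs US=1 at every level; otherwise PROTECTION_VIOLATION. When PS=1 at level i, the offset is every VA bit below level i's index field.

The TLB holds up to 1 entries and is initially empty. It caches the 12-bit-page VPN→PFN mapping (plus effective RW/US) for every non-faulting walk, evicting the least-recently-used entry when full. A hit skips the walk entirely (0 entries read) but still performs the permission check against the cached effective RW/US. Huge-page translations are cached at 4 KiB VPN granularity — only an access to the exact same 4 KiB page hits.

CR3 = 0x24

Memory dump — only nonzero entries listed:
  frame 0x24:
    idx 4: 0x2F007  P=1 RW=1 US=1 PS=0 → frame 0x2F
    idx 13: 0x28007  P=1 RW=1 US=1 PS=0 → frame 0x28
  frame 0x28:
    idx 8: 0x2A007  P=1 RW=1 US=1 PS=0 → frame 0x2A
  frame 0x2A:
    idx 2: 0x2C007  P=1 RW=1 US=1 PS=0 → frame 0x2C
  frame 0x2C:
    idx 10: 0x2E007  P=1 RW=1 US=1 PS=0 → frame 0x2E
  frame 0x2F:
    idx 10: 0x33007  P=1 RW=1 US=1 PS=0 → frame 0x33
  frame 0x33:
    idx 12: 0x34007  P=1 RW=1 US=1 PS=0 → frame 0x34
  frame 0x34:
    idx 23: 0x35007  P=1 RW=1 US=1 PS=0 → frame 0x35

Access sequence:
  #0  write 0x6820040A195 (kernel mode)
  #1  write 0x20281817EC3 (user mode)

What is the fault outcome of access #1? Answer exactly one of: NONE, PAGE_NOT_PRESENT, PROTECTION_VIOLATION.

Walk each access:
#0 VA=0x6820040A195 (w,kernel):
  L0 @0x24[13] → 0x28007  P=1,RW=1,US=1,PS=0
  L1 @0x28[8] → 0x2A007  P=1,RW=1,US=1,PS=0
  L2 @0x2A[2] → 0x2C007  P=1,RW=1,US=1,PS=0
  L3 @0x2C[10] → 0x2E007  P=1,RW=1,US=1,PS=0
  ⇒ phys 0x2E195  [4 reads]
#1 VA=0x20281817EC3 (w,user):
  L0 @0x24[4] → 0x2F007  P=1,RW=1,US=1,PS=0
  L1 @0x2F[10] → 0x33007  P=1,RW=1,US=1,PS=0
  L2 @0x33[12] → 0x34007  P=1,RW=1,US=1,PS=0
  L3 @0x34[23] → 0x35007  P=1,RW=1,US=1,PS=0
  ⇒ phys 0x35EC3  [4 reads]

Access #1 fault: NONE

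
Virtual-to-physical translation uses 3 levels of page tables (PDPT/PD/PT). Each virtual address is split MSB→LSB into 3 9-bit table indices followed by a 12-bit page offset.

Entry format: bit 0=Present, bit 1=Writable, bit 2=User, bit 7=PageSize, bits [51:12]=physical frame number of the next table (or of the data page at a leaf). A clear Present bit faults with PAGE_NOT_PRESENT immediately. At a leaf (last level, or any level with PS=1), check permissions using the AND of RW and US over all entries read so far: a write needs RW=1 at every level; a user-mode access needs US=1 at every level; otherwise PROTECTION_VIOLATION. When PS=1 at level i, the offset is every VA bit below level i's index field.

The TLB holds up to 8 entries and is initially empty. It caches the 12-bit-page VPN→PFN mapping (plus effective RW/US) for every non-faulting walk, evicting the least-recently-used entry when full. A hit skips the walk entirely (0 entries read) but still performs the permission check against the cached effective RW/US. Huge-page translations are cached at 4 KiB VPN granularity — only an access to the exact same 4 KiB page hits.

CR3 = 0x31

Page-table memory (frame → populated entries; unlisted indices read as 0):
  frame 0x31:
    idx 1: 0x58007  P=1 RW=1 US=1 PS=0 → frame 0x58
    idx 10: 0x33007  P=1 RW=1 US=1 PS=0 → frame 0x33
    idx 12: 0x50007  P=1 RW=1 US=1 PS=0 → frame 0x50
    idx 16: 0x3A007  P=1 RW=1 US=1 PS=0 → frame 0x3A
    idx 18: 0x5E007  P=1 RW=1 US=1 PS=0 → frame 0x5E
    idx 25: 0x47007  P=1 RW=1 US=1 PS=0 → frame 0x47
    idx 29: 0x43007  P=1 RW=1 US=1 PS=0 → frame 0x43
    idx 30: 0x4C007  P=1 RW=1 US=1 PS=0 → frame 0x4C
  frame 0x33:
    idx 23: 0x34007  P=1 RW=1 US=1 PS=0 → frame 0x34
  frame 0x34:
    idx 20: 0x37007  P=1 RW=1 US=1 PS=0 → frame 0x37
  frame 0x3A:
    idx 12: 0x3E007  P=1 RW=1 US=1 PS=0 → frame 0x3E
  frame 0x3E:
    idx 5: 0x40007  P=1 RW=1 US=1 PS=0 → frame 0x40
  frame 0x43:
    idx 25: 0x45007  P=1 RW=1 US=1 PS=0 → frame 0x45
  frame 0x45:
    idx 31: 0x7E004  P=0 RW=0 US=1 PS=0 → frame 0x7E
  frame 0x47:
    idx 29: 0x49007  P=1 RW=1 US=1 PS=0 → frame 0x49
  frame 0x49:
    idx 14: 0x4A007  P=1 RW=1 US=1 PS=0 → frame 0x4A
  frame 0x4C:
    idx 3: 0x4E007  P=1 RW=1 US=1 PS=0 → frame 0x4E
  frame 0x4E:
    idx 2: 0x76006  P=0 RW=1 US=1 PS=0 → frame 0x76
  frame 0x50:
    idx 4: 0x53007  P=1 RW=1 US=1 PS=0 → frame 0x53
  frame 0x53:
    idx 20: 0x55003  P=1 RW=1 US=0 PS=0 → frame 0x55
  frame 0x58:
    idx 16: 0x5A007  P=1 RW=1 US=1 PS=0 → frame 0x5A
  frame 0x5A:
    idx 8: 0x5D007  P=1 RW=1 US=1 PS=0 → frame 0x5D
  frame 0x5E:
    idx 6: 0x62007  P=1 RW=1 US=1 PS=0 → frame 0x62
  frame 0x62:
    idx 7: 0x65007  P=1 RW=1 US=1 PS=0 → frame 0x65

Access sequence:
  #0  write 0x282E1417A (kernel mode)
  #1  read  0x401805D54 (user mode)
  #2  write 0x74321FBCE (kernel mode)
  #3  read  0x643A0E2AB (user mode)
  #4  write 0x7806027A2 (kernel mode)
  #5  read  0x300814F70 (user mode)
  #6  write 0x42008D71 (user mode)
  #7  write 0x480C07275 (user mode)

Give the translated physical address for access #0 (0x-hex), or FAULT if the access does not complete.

Per-access translation:
#0 VA=0x282E1417A (w,kernel):
  lvl0: tbl 0x31, slot 10 ⇒ 0x33007 (P1/RW1/US1/PS0)
  lvl1: tbl 0x33, slot 23 ⇒ 0x34007 (P1/RW1/US1/PS0)
  lvl2: tbl 0x34, slot 20 ⇒ 0x37007 (P1/RW1/US1/PS0)
  ✓ 0x3717A  — 3 lookups
#1 VA=0x401805D54 (r,user):
  lvl0: tbl 0x31, slot 16 ⇒ 0x3A007 (P1/RW1/US1/PS0)
  lvl1: tbl 0x3A, slot 12 ⇒ 0x3E007 (P1/RW1/US1/PS0)
  lvl2: tbl 0x3E, slot 5 ⇒ 0x40007 (P1/RW1/US1/PS0)
  ✓ 0x40D54  — 3 lookups
#2 VA=0x74321FBCE (w,kernel):
  lvl0: tbl 0x31, slot 29 ⇒ 0x43007 (P1/RW1/US1/PS0)
  lvl1: tbl 0x43, slot 25 ⇒ 0x45007 (P1/RW1/US1/PS0)
  lvl2: tbl 0x45, slot 31 ⇒ 0x7E004 (P0/RW0/US1/PS0)
  → PAGE_NOT_PRESENT  (3 entries read)
#3 VA=0x643A0E2AB (r,user):
  lvl0: tbl 0x31, slot 25 ⇒ 0x47007 (P1/RW1/US1/PS0)
  lvl1: tbl 0x47, slot 29 ⇒ 0x49007 (P1/RW1/US1/PS0)
  lvl2: tbl 0x49, slot 14 ⇒ 0x4A007 (P1/RW1/US1/PS0)
  ✓ 0x4A2AB  — 3 lookups
#4 VA=0x7806027A2 (w,kernel):
  lvl0: tbl 0x31, slot 30 ⇒ 0x4C007 (P1/RW1/US1/PS0)
  lvl1: tbl 0x4C, slot 3 ⇒ 0x4E007 (P1/RW1/US1/PS0)
  lvl2: tbl 0x4E, slot 2 ⇒ 0x76006 (P0/RW1/US1/PS0)
  → PAGE_NOT_PRESENT  (3 entries read)
#5 VA=0x300814F70 (r,user):
  lvl0: tbl 0x31, slot 12 ⇒ 0x50007 (P1/RW1/US1/PS0)
  lvl1: tbl 0x50, slot 4 ⇒ 0x53007 (P1/RW1/US1/PS0)
  lvl2: tbl 0x53, slot 20 ⇒ 0x55003 (P1/RW1/US0/PS0)
  → PROTECTION_VIOLATION  (3 entries read)
#6 VA=0x42008D71 (w,user):
  lvl0: tbl 0x31, slot 1 ⇒ 0x58007 (P1/RW1/US1/PS0)
  lvl1: tbl 0x58, slot 16 ⇒ 0x5A007 (P1/RW1/US1/PS0)
  lvl2: tbl 0x5A, slot 8 ⇒ 0x5D007 (P1/RW1/US1/PS0)
  ✓ 0x5DD71  — 3 lookups
#7 VA=0x480C07275 (w,user):
  lvl0: tbl 0x31, slot 18 ⇒ 0x5E007 (P1/RW1/US1/PS0)
  lvl1: tbl 0x5E, slot 6 ⇒ 0x62007 (P1/RW1/US1/PS0)
  lvl2: tbl 0x62, slot 7 ⇒ 0x65007 (P1/RW1/US1/PS0)
  ✓ 0x65275  — 3 lookups

Access #0 PA: 0x3717A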